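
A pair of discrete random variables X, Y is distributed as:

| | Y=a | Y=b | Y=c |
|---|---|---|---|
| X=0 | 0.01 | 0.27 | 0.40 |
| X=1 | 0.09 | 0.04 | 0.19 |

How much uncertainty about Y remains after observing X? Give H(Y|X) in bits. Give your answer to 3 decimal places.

Marginals: p(X) = (0.6800, 0.3200), p(Y) = (0.1000, 0.3100, 0.5900).
H(Y|X) = Σ p(X) · H(Y|X=·).
  X=0: p=0.6800, H(Y|X=0) = 1.0689
  X=1: p=0.3200, H(Y|X=1) = 1.3363
Weighted sum = 1.154 bits.

1.154 bits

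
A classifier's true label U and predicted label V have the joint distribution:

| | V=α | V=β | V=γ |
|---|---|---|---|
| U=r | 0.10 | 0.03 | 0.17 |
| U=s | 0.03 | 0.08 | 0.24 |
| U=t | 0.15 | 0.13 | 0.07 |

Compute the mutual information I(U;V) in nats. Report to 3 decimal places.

0.125 nats

Marginals: p(U) = (0.3000, 0.3500, 0.3500), p(V) = (0.2800, 0.2400, 0.4800).
I(U;V) = Σ p(x,y)·ln[p(x,y)/(p(x)p(y))].
  (r,α): 0.10·ln(1.1905) = 0.0174
  (r,β): 0.03·ln(0.4167) = -0.0263
  (r,γ): 0.17·ln(1.1806) = 0.0282
  (s,α): 0.03·ln(0.3061) = -0.0355
  (s,β): 0.08·ln(0.9524) = -0.0039
  (s,γ): 0.24·ln(1.4286) = 0.0856
  (t,α): 0.15·ln(1.5306) = 0.0639
  (t,β): 0.13·ln(1.5476) = 0.0568
  (t,γ): 0.07·ln(0.4167) = -0.0613
Sum = 0.125 nats.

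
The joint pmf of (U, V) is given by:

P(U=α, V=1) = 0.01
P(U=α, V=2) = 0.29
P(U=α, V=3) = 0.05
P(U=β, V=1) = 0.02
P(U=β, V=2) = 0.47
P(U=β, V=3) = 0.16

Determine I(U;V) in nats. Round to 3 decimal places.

0.008 nats

Marginals: p(U) = (0.3500, 0.6500), p(V) = (0.0300, 0.7600, 0.2100).
I(U;V) = Σ p(x,y)·ln[p(x,y)/(p(x)p(y))].
  (α,1): 0.01·ln(0.9524) = -0.0005
  (α,2): 0.29·ln(1.0902) = 0.0251
  (α,3): 0.05·ln(0.6803) = -0.0193
  (β,1): 0.02·ln(1.0256) = 0.0005
  (β,2): 0.47·ln(0.9514) = -0.0234
  (β,3): 0.16·ln(1.1722) = 0.0254
Sum = 0.008 nats.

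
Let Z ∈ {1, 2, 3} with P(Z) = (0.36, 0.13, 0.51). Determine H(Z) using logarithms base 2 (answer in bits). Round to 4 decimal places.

1.4087 bits

H(Z) = −Σ p·log₂ p.
  −(0.36)·log₂(0.36) = 0.53062
  −(0.13)·log₂(0.13) = 0.38264
  −(0.51)·log₂(0.51) = 0.49543
Sum: 0.53062 + 0.38264 + 0.49543 = 1.4087 bits.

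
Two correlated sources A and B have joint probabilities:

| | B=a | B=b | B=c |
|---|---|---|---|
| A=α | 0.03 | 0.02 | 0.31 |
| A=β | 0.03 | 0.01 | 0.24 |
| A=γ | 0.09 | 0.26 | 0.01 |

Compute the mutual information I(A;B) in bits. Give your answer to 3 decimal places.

Marginals: p(A) = (0.3600, 0.2800, 0.3600), p(B) = (0.1500, 0.2900, 0.5600).
I(A;B) = Σ p(x,y)·log₂[p(x,y)/(p(x)p(y))].
  (α,a): 0.03·log₂(0.5556) = -0.0254
  (α,b): 0.02·log₂(0.1916) = -0.0477
  (α,c): 0.31·log₂(1.5377) = 0.1924
  (β,a): 0.03·log₂(0.7143) = -0.0146
  (β,b): 0.01·log₂(0.1232) = -0.0302
  (β,c): 0.24·log₂(1.5306) = 0.1474
  (γ,a): 0.09·log₂(1.6667) = 0.0663
  (γ,b): 0.26·log₂(2.4904) = 0.3423
  (γ,c): 0.01·log₂(0.0496) = -0.0433
Sum = 0.587 bits.

0.587 bits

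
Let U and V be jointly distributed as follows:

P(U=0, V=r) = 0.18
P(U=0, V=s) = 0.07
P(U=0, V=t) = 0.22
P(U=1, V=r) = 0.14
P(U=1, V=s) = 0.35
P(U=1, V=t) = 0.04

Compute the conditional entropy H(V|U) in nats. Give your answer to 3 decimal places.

Chain rule: H(V|U) = H(U,V) − H(U).
Marginals: p(U) = (0.4700, 0.5300), p(V) = (0.3200, 0.4200, 0.2600).
H(U,V) = 1.5994 nats; H(U) = 0.6913 nats.
H(V|U) = 1.5994 − 0.6913 = 0.908 nats.

0.908 nats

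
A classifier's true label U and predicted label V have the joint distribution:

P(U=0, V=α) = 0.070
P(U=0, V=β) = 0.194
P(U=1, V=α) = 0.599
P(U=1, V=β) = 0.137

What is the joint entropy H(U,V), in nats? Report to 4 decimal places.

1.0836 nats

H(U,V) = −Σ p(x,y)·ln p(x,y) over all 4 cells.
  cell (0,α): −0.070·ln0.070 = 0.18615
  cell (0,β): −0.194·ln0.194 = 0.31814
  cell (1,α): −0.599·ln0.599 = 0.30698
  cell (1,β): −0.137·ln0.137 = 0.27233
Sum = 1.0836 nats.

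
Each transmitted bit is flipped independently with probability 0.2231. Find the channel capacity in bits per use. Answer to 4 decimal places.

Binary symmetric channel: C = 1 − h₂(ε) where h₂ is the binary entropy function.
h₂(0.2231) = −0.2231·log₂0.2231 − 0.7769·log₂0.7769 = 0.7658.
C = 1 − 0.7658 = 0.2342 bits per channel use.

0.2342 bits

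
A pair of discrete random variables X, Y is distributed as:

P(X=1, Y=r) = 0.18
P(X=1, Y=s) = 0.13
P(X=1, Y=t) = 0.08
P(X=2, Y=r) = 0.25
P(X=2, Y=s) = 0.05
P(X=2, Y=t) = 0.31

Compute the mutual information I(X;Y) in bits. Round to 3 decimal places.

0.104 bits

Marginals: p(X) = (0.3900, 0.6100), p(Y) = (0.4300, 0.1800, 0.3900).
I(X;Y) = H(X) + H(Y) − H(X,Y).
H(X) = 0.9648, H(Y) = 1.4987, H(X,Y) = 2.3594.
I(X;Y) = 0.9648 + 1.4987 − 2.3594 = 0.104 bits.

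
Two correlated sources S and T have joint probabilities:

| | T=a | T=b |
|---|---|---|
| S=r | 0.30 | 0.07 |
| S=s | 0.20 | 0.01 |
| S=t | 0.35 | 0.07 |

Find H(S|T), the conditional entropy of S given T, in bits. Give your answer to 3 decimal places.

1.509 bits

Chain rule: H(S|T) = H(S,T) − H(T).
Marginals: p(S) = (0.3700, 0.2100, 0.4200), p(T) = (0.8500, 0.1500).
H(S,T) = 2.1191 bits; H(T) = 0.6098 bits.
H(S|T) = 2.1191 − 0.6098 = 1.509 bits.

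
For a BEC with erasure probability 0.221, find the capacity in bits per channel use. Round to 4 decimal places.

0.7790 bits

Binary erasure channel: capacity C = 1 − ε.
C = 1 − 0.221 = 0.7790 bits per channel use.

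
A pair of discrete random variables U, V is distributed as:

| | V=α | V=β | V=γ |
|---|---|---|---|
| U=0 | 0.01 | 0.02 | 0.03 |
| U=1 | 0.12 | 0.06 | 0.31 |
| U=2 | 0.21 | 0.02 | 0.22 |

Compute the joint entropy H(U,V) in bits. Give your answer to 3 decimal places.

2.532 bits

H(U,V) = −Σ p(x,y)·log₂ p(x,y) over all 9 cells.
  cell (0,α): −0.01·log₂0.01 = 0.0664
  cell (0,β): −0.02·log₂0.02 = 0.1129
  cell (0,γ): −0.03·log₂0.03 = 0.1518
  cell (1,α): −0.12·log₂0.12 = 0.3671
  cell (1,β): −0.06·log₂0.06 = 0.2435
  cell (1,γ): −0.31·log₂0.31 = 0.5238
  cell (2,α): −0.21·log₂0.21 = 0.4728
  cell (2,β): −0.02·log₂0.02 = 0.1129
  cell (2,γ): −0.22·log₂0.22 = 0.4806
Sum = 2.532 bits.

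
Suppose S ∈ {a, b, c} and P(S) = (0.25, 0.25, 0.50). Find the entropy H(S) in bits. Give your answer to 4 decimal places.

H(S) = −Σ p·log₂ p.
  −(0.25)·log₂(0.25) = 0.50000
  −(0.25)·log₂(0.25) = 0.50000
  −(0.50)·log₂(0.50) = 0.50000
Sum: 0.50000 + 0.50000 + 0.50000 = 1.5000 bits.

1.5000 bits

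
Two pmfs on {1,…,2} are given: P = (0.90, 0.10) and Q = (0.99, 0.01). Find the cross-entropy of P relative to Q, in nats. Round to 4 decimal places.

H(P,Q) = −Σ p·ln q.
  −0.90·ln(0.99) = 0.00905
  −0.10·ln(0.01) = 0.46052
H(P,Q) = 0.4696 nats.

0.4696 nats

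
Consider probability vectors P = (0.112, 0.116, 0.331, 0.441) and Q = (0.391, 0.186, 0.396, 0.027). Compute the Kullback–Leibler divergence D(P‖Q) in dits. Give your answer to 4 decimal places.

0.4246 dits

D(P‖Q) = Σ p·log₁₀(p/q).
  0.112·log₁₀(0.112/0.391) = -0.06081
  0.116·log₁₀(0.116/0.186) = -0.02379
  0.331·log₁₀(0.331/0.396) = -0.02577
  0.441·log₁₀(0.441/0.027) = 0.53497
D(P‖Q) = 0.4246 dits.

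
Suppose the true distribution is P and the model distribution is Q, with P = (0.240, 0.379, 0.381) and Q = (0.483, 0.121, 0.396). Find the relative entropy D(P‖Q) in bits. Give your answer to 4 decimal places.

D(P‖Q) = Σ p·log₂(p/q).
  0.240·log₂(0.240/0.483) = -0.24216
  0.379·log₂(0.379/0.121) = 0.62429
  0.381·log₂(0.381/0.396) = -0.02123
D(P‖Q) = 0.3609 bits.

0.3609 bits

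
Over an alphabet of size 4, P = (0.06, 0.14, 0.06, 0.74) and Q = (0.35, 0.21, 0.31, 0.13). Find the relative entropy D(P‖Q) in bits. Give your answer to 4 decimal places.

D(P‖Q) = Σ p·log₂(p/q).
  0.06·log₂(0.06/0.35) = -0.15266
  0.14·log₂(0.14/0.21) = -0.08189
  0.06·log₂(0.06/0.31) = -0.14215
  0.74·log₂(0.74/0.13) = 1.85667
D(P‖Q) = 1.4800 bits.

1.4800 bits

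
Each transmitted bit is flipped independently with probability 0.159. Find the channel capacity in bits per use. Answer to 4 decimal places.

0.3681 bits

Binary symmetric channel: C = 1 − h₂(ε) where h₂ is the binary entropy function.
h₂(0.159) = −0.159·log₂0.159 − 0.841·log₂0.841 = 0.6319.
C = 1 − 0.6319 = 0.3681 bits per channel use.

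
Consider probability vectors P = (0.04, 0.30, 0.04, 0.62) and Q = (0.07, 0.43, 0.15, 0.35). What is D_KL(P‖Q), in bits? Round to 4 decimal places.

D(P‖Q) = Σ p·log₂(p/q).
  0.04·log₂(0.04/0.07) = -0.03229
  0.30·log₂(0.30/0.43) = -0.15581
  0.04·log₂(0.04/0.15) = -0.07628
  0.62·log₂(0.62/0.35) = 0.51145
D(P‖Q) = 0.2471 bits.

0.2471 bits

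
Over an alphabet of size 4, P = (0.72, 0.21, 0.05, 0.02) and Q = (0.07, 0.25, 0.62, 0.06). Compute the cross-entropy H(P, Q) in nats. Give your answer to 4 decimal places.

2.2860 nats

H(P,Q) = −Σ p·ln q.
  −0.72·ln(0.07) = 1.91467
  −0.21·ln(0.25) = 0.29112
  −0.05·ln(0.62) = 0.02390
  −0.02·ln(0.06) = 0.05627
H(P,Q) = 2.2860 nats.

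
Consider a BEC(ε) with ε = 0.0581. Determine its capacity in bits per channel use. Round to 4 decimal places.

Binary erasure channel: capacity C = 1 − ε.
C = 1 − 0.0581 = 0.9419 bits per channel use.

0.9419 bits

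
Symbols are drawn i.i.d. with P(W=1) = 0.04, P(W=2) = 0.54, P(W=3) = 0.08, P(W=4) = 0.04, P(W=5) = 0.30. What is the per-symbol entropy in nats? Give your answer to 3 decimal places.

1.154 nats

H(W) = −Σ p·ln p.
  −(0.04)·ln(0.04) = 0.1288
  −(0.54)·ln(0.54) = 0.3327
  −(0.08)·ln(0.08) = 0.2021
  −(0.04)·ln(0.04) = 0.1288
  −(0.30)·ln(0.30) = 0.3612
Sum: 0.1288 + 0.3327 + 0.2021 + 0.1288 + 0.3612 = 1.154 nats.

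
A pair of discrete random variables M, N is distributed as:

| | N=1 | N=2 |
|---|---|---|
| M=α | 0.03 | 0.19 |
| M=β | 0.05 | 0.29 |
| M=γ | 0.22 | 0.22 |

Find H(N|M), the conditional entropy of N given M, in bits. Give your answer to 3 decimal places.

0.771 bits

Marginals: p(M) = (0.2200, 0.3400, 0.4400), p(N) = (0.3000, 0.7000).
H(N|M) = Σ p(M) · H(N|M=·).
  M=α: p=0.2200, H(N|M=α) = 0.5746
  M=β: p=0.3400, H(N|M=β) = 0.6024
  M=γ: p=0.4400, H(N|M=γ) = 1.0000
Weighted sum = 0.771 bits.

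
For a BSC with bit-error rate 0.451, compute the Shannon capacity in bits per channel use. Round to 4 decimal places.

Binary symmetric channel: C = 1 − h₂(ε) where h₂ is the binary entropy function.
h₂(0.451) = −0.451·log₂0.451 − 0.549·log₂0.549 = 0.9931.
C = 1 − 0.9931 = 0.0069 bits per channel use.

0.0069 bits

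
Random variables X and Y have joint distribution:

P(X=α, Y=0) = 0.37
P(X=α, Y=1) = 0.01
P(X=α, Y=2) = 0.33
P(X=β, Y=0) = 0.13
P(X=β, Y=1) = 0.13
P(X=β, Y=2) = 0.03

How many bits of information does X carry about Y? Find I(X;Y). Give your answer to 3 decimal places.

Marginals: p(X) = (0.7100, 0.2900), p(Y) = (0.5000, 0.1400, 0.3600).
I(X;Y) = H(X) + H(Y) − H(X,Y).
H(X) = 0.8687, H(Y) = 1.4277, H(X,Y) = 2.0420.
I(X;Y) = 0.8687 + 1.4277 − 2.0420 = 0.254 bits.

0.254 bits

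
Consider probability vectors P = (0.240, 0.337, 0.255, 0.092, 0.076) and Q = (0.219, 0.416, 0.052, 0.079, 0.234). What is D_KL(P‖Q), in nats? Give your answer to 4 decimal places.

D(P‖Q) = Σ p·ln(p/q).
  0.240·ln(0.240/0.219) = 0.02198
  0.337·ln(0.337/0.416) = -0.07097
  0.255·ln(0.255/0.052) = 0.40546
  0.092·ln(0.092/0.079) = 0.01402
  0.076·ln(0.076/0.234) = -0.08547
D(P‖Q) = 0.2850 nats.

0.2850 nats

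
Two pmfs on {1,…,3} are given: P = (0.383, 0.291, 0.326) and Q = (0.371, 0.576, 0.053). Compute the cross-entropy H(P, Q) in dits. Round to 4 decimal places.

H(P,Q) = −Σ p·log₁₀ q.
  −0.383·log₁₀(0.371) = 0.16493
  −0.291·log₁₀(0.576) = 0.06972
  −0.326·log₁₀(0.053) = 0.41589
H(P,Q) = 0.6505 dits.

0.6505 dits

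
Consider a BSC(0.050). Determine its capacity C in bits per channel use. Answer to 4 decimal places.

0.7136 bits

Binary symmetric channel: C = 1 − h₂(ε) where h₂ is the binary entropy function.
h₂(0.050) = −0.050·log₂0.050 − 0.950·log₂0.950 = 0.2864.
C = 1 − 0.2864 = 0.7136 bits per channel use.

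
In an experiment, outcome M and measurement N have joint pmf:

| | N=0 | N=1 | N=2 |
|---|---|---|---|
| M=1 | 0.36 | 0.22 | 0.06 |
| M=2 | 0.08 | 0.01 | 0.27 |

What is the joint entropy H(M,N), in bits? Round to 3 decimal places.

2.123 bits

H(M,N) = −Σ p(x,y)·log₂ p(x,y) over all 6 cells.
  cell (1,0): −0.36·log₂0.36 = 0.5306
  cell (1,1): −0.22·log₂0.22 = 0.4806
  cell (1,2): −0.06·log₂0.06 = 0.2435
  cell (2,0): −0.08·log₂0.08 = 0.2915
  cell (2,1): −0.01·log₂0.01 = 0.0664
  cell (2,2): −0.27·log₂0.27 = 0.5100
Sum = 2.123 bits.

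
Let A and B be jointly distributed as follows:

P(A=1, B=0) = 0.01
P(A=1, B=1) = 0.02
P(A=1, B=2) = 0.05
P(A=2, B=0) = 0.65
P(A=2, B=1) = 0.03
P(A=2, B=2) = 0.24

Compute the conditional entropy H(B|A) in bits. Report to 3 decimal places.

1.043 bits

Chain rule: H(B|A) = H(A,B) − H(A).
Marginals: p(A) = (0.0800, 0.9200), p(B) = (0.6600, 0.0500, 0.2900).
H(A,B) = 1.4453 bits; H(A) = 0.4022 bits.
H(B|A) = 1.4453 − 0.4022 = 1.043 bits.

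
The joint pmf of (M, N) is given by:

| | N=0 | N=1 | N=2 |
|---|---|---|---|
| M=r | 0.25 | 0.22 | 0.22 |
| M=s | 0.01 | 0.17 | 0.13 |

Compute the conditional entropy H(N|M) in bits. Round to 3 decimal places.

1.452 bits

Marginals: p(M) = (0.6900, 0.3100), p(N) = (0.2600, 0.3900, 0.3500).
H(N|M) = Σ p(M) · H(N|M=·).
  M=r: p=0.6900, H(N|M=r) = 1.5823
  M=s: p=0.3100, H(N|M=s) = 1.1609
Weighted sum = 1.452 bits.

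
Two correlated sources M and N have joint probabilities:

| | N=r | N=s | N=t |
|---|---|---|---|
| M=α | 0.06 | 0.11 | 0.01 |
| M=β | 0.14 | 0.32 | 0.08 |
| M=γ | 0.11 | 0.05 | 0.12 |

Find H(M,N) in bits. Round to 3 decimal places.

H(M,N) = −Σ p(x,y)·log₂ p(x,y) over all 9 cells.
  cell (α,r): −0.06·log₂0.06 = 0.2435
  cell (α,s): −0.11·log₂0.11 = 0.3503
  cell (α,t): −0.01·log₂0.01 = 0.0664
  cell (β,r): −0.14·log₂0.14 = 0.3971
  cell (β,s): −0.32·log₂0.32 = 0.5260
  cell (β,t): −0.08·log₂0.08 = 0.2915
  cell (γ,r): −0.11·log₂0.11 = 0.3503
  cell (γ,s): −0.05·log₂0.05 = 0.2161
  cell (γ,t): −0.12·log₂0.12 = 0.3671
Sum = 2.808 bits.

2.808 bits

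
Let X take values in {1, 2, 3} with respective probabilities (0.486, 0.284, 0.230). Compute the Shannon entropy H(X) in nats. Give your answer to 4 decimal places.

H(X) = −Σ p·ln p.
  −(0.486)·ln(0.486) = 0.35067
  −(0.284)·ln(0.284) = 0.35749
  −(0.230)·ln(0.230) = 0.33803
Sum: 0.35067 + 0.35749 + 0.33803 = 1.0462 nats.

1.0462 nats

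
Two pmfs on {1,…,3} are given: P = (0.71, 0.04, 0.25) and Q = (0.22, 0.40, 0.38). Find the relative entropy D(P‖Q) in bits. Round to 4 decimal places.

D(P‖Q) = Σ p·log₂(p/q).
  0.71·log₂(0.71/0.22) = 1.20012
  0.04·log₂(0.04/0.40) = -0.13288
  0.25·log₂(0.25/0.38) = -0.15102
D(P‖Q) = 0.9162 bits.

0.9162 bits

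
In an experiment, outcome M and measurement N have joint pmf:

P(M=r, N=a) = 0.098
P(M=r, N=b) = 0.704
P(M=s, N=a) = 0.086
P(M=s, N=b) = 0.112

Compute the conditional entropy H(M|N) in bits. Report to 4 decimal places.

Chain rule: H(M|N) = H(M,N) − H(N).
Marginals: p(M) = (0.8020, 0.1980), p(N) = (0.1840, 0.8160).
H(M,N) = 1.3430 bits; H(N) = 0.6887 bits.
H(M|N) = 1.3430 − 0.6887 = 0.6543 bits.

0.6543 bits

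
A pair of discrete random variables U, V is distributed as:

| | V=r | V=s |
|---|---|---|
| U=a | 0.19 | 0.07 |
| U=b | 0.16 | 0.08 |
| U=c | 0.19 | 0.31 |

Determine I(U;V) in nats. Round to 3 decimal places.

Marginals: p(U) = (0.2600, 0.2400, 0.5000), p(V) = (0.5400, 0.4600).
I(U;V) = H(U) + H(V) − H(U,V).
H(U) = 1.0393, H(V) = 0.6899, H(U,V) = 1.6756.
I(U;V) = 1.0393 + 0.6899 − 1.6756 = 0.054 nats.

0.054 nats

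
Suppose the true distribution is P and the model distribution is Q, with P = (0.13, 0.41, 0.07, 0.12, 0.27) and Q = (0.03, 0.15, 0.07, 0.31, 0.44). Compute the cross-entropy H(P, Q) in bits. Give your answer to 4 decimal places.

H(P,Q) = −Σ p·log₂ q.
  −0.13·log₂(0.03) = 0.65766
  −0.41·log₂(0.15) = 1.12216
  −0.07·log₂(0.07) = 0.26856
  −0.12·log₂(0.31) = 0.20276
  −0.27·log₂(0.44) = 0.31979
H(P,Q) = 2.5709 bits.

2.5709 bits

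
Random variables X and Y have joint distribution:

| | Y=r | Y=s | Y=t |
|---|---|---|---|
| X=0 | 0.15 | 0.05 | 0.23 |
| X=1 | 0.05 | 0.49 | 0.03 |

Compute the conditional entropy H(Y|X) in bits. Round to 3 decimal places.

Marginals: p(X) = (0.4300, 0.5700), p(Y) = (0.2000, 0.5400, 0.2600).
H(Y|X) = Σ p(X) · H(Y|X=·).
  X=0: p=0.4300, H(Y|X=0) = 1.3738
  X=1: p=0.5700, H(Y|X=1) = 0.7191
Weighted sum = 1.001 bits.

1.001 bits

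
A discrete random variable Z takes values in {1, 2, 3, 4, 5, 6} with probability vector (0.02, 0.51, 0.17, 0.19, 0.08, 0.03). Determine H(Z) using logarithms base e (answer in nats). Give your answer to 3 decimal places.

H(Z) = −Σ p·ln p.
  −(0.02)·ln(0.02) = 0.0782
  −(0.51)·ln(0.51) = 0.3434
  −(0.17)·ln(0.17) = 0.3012
  −(0.19)·ln(0.19) = 0.3155
  −(0.08)·ln(0.08) = 0.2021
  −(0.03)·ln(0.03) = 0.1052
Sum: 0.0782 + 0.3434 + 0.3012 + 0.3155 + 0.2021 + 0.1052 = 1.346 nats.

1.346 nats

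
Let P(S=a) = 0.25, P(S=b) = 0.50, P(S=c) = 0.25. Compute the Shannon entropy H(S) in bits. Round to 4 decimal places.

1.5000 bits

H(S) = −Σ p·log₂ p.
  −(0.25)·log₂(0.25) = 0.50000
  −(0.50)·log₂(0.50) = 0.50000
  −(0.25)·log₂(0.25) = 0.50000
Sum: 0.50000 + 0.50000 + 0.50000 = 1.5000 bits.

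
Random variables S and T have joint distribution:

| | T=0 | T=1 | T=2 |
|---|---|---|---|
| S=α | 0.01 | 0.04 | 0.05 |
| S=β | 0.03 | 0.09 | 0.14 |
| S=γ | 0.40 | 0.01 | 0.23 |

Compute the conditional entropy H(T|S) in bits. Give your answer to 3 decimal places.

1.163 bits

Chain rule: H(T|S) = H(S,T) − H(S).
Marginals: p(S) = (0.1000, 0.2600, 0.6400), p(T) = (0.4400, 0.1400, 0.4200).
H(S,T) = 2.4127 bits; H(S) = 1.2495 bits.
H(T|S) = 2.4127 − 1.2495 = 1.163 bits.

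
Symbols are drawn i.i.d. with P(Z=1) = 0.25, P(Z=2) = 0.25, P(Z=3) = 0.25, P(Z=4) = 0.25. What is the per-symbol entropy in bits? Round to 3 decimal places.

2.000 bits

H(Z) = −Σ p·log₂ p.
  −(0.25)·log₂(0.25) = 0.5000
  −(0.25)·log₂(0.25) = 0.5000
  −(0.25)·log₂(0.25) = 0.5000
  −(0.25)·log₂(0.25) = 0.5000
Sum: 0.5000 + 0.5000 + 0.5000 + 0.5000 = 2.000 bits.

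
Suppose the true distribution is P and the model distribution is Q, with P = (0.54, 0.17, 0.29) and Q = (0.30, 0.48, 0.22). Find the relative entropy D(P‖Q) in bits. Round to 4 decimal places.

0.3189 bits

D(P‖Q) = Σ p·log₂(p/q).
  0.54·log₂(0.54/0.30) = 0.45792
  0.17·log₂(0.17/0.48) = -0.25457
  0.29·log₂(0.29/0.22) = 0.11558
D(P‖Q) = 0.3189 bits.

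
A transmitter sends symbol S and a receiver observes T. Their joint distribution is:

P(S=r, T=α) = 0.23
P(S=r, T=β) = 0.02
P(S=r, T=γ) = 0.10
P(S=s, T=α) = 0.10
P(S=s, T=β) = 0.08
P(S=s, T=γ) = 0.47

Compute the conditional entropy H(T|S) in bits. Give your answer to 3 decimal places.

1.134 bits

Chain rule: H(T|S) = H(S,T) − H(S).
Marginals: p(S) = (0.3500, 0.6500), p(T) = (0.3300, 0.1000, 0.5700).
H(S,T) = 2.0684 bits; H(S) = 0.9341 bits.
H(T|S) = 2.0684 − 0.9341 = 1.134 bits.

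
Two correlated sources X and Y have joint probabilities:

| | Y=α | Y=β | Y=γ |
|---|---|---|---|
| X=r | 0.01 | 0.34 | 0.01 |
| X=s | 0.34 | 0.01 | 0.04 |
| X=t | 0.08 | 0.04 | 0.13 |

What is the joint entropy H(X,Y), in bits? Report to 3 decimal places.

H(X,Y) = −Σ p(x,y)·log₂ p(x,y) over all 9 cells.
  cell (r,α): −0.01·log₂0.01 = 0.0664
  cell (r,β): −0.34·log₂0.34 = 0.5292
  cell (r,γ): −0.01·log₂0.01 = 0.0664
  cell (s,α): −0.34·log₂0.34 = 0.5292
  cell (s,β): −0.01·log₂0.01 = 0.0664
  cell (s,γ): −0.04·log₂0.04 = 0.1858
  cell (t,α): −0.08·log₂0.08 = 0.2915
  cell (t,β): −0.04·log₂0.04 = 0.1858
  cell (t,γ): −0.13·log₂0.13 = 0.3826
Sum = 2.303 bits.

2.303 bits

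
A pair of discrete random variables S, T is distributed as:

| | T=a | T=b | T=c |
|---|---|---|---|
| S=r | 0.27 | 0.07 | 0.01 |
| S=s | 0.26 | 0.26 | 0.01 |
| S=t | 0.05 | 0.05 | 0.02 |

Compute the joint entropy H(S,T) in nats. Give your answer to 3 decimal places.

1.710 nats

H(S,T) = −Σ p(x,y)·ln p(x,y) over all 9 cells.
  cell (r,a): −0.27·ln0.27 = 0.3535
  cell (r,b): −0.07·ln0.07 = 0.1861
  cell (r,c): −0.01·ln0.01 = 0.0461
  cell (s,a): −0.26·ln0.26 = 0.3502
  cell (s,b): −0.26·ln0.26 = 0.3502
  cell (s,c): −0.01·ln0.01 = 0.0461
  cell (t,a): −0.05·ln0.05 = 0.1498
  cell (t,b): −0.05·ln0.05 = 0.1498
  cell (t,c): −0.02·ln0.02 = 0.0782
Sum = 1.710 nats.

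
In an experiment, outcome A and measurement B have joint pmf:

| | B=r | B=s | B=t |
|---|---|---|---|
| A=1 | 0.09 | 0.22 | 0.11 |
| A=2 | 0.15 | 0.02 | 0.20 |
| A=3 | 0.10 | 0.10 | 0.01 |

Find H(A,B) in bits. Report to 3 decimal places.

H(A,B) = −Σ p(x,y)·log₂ p(x,y) over all 9 cells.
  cell (1,r): −0.09·log₂0.09 = 0.3127
  cell (1,s): −0.22·log₂0.22 = 0.4806
  cell (1,t): −0.11·log₂0.11 = 0.3503
  cell (2,r): −0.15·log₂0.15 = 0.4105
  cell (2,s): −0.02·log₂0.02 = 0.1129
  cell (2,t): −0.20·log₂0.20 = 0.4644
  cell (3,r): −0.10·log₂0.10 = 0.3322
  cell (3,s): −0.10·log₂0.10 = 0.3322
  cell (3,t): −0.01·log₂0.01 = 0.0664
Sum = 2.862 bits.

2.862 bits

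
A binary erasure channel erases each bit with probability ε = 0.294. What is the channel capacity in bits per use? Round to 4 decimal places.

Binary erasure channel: capacity C = 1 − ε.
C = 1 − 0.294 = 0.7060 bits per channel use.

0.7060 bits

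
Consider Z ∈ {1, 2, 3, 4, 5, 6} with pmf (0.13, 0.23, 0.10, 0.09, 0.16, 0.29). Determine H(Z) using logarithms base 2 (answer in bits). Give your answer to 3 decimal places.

H(Z) = −Σ p·log₂ p.
  −(0.13)·log₂(0.13) = 0.3826
  −(0.23)·log₂(0.23) = 0.4877
  −(0.10)·log₂(0.10) = 0.3322
  −(0.09)·log₂(0.09) = 0.3127
  −(0.16)·log₂(0.16) = 0.4230
  −(0.29)·log₂(0.29) = 0.5179
Sum: 0.3826 + 0.4877 + 0.3322 + 0.3127 + 0.4230 + 0.5179 = 2.456 bits.

2.456 bits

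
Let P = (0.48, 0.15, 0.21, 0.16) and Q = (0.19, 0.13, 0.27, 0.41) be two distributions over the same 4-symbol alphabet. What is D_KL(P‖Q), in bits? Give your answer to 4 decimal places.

D(P‖Q) = Σ p·log₂(p/q).
  0.48·log₂(0.48/0.19) = 0.64178
  0.15·log₂(0.15/0.13) = 0.03097
  0.21·log₂(0.21/0.27) = -0.07614
  0.16·log₂(0.16/0.41) = -0.21721
D(P‖Q) = 0.3794 bits.

0.3794 bits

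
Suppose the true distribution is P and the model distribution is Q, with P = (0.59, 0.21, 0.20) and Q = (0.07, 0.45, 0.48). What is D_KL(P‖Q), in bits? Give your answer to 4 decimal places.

1.3309 bits

D(P‖Q) = Σ p·log₂(p/q).
  0.59·log₂(0.59/0.07) = 1.81442
  0.21·log₂(0.21/0.45) = -0.23090
  0.20·log₂(0.20/0.48) = -0.25261
D(P‖Q) = 1.3309 bits.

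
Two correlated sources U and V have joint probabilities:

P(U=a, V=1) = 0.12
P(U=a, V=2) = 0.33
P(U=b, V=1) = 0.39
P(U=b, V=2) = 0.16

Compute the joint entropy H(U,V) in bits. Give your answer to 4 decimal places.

1.8477 bits

H(U,V) = −Σ p(x,y)·log₂ p(x,y) over all 4 cells.
  cell (a,1): −0.12·log₂0.12 = 0.36707
  cell (a,2): −0.33·log₂0.33 = 0.52782
  cell (b,1): −0.39·log₂0.39 = 0.52980
  cell (b,2): −0.16·log₂0.16 = 0.42302
Sum = 1.8477 bits.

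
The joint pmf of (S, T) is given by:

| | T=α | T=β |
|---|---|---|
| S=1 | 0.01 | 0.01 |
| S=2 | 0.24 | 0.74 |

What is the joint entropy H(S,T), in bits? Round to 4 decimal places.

0.9485 bits

H(S,T) = −Σ p(x,y)·log₂ p(x,y) over all 4 cells.
  cell (1,α): −0.01·log₂0.01 = 0.06644
  cell (1,β): −0.01·log₂0.01 = 0.06644
  cell (2,α): −0.24·log₂0.24 = 0.49413
  cell (2,β): −0.74·log₂0.74 = 0.32146
Sum = 0.9485 bits.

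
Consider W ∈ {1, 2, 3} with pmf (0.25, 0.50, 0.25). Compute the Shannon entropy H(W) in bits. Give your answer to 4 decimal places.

1.5000 bits

H(W) = −Σ p·log₂ p.
  −(0.25)·log₂(0.25) = 0.50000
  −(0.50)·log₂(0.50) = 0.50000
  −(0.25)·log₂(0.25) = 0.50000
Sum: 0.50000 + 0.50000 + 0.50000 = 1.5000 bits.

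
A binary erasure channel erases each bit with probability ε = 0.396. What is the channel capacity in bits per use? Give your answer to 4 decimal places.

Binary erasure channel: capacity C = 1 − ε.
C = 1 − 0.396 = 0.6040 bits per channel use.

0.6040 bits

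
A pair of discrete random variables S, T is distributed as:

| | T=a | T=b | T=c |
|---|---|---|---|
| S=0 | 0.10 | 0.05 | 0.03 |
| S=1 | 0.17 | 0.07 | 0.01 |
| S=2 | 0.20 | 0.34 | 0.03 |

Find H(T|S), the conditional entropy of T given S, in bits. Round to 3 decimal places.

Chain rule: H(T|S) = H(S,T) − H(S).
Marginals: p(S) = (0.1800, 0.2500, 0.5700), p(T) = (0.4700, 0.4600, 0.0700).
H(S,T) = 2.6150 bits; H(S) = 1.4076 bits.
H(T|S) = 2.6150 − 1.4076 = 1.207 bits.

1.207 bits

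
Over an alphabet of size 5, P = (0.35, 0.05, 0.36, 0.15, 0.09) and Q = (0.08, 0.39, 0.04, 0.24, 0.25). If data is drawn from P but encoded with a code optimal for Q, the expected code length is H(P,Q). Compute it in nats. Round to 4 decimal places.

H(P,Q) = −Σ p·ln q.
  −0.35·ln(0.08) = 0.88401
  −0.05·ln(0.39) = 0.04708
  −0.36·ln(0.04) = 1.15880
  −0.15·ln(0.24) = 0.21407
  −0.09·ln(0.25) = 0.12477
H(P,Q) = 2.4287 nats.

2.4287 nats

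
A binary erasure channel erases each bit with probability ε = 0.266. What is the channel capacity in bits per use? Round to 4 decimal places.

0.7340 bits

Binary erasure channel: capacity C = 1 − ε.
C = 1 − 0.266 = 0.7340 bits per channel use.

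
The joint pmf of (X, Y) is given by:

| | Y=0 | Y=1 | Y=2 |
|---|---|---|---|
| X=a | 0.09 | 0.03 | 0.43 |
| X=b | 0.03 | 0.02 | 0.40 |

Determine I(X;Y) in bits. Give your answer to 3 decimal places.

0.018 bits

Marginals: p(X) = (0.5500, 0.4500), p(Y) = (0.1200, 0.0500, 0.8300).
I(X;Y) = Σ p(x,y)·log₂[p(x,y)/(p(x)p(y))].
  (a,0): 0.09·log₂(1.3636) = 0.0403
  (a,1): 0.03·log₂(1.0909) = 0.0038
  (a,2): 0.43·log₂(0.9419) = -0.0371
  (b,0): 0.03·log₂(0.5556) = -0.0254
  (b,1): 0.02·log₂(0.8889) = -0.0034
  (b,2): 0.40·log₂(1.0710) = 0.0396
Sum = 0.018 bits.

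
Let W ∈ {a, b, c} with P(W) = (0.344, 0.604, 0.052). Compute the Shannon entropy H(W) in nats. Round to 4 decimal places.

0.8254 nats

H(W) = −Σ p·ln p.
  −(0.344)·ln(0.344) = 0.36709
  −(0.604)·ln(0.604) = 0.30453
  −(0.052)·ln(0.052) = 0.15374
Sum: 0.36709 + 0.30453 + 0.15374 = 0.8254 nats.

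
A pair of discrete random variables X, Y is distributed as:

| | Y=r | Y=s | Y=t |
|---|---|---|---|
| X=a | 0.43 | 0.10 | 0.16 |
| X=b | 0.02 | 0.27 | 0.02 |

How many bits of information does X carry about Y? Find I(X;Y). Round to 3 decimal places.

0.373 bits

Marginals: p(X) = (0.6900, 0.3100), p(Y) = (0.4500, 0.3700, 0.1800).
I(X;Y) = H(X) + H(Y) − H(X,Y).
H(X) = 0.8932, H(Y) = 1.4944, H(X,Y) = 2.0145.
I(X;Y) = 0.8932 + 1.4944 − 2.0145 = 0.373 bits.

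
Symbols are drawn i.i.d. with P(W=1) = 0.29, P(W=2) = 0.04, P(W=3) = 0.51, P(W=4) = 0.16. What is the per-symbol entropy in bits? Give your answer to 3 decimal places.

H(W) = −Σ p·log₂ p.
  −(0.29)·log₂(0.29) = 0.5179
  −(0.04)·log₂(0.04) = 0.1858
  −(0.51)·log₂(0.51) = 0.4954
  −(0.16)·log₂(0.16) = 0.4230
Sum: 0.5179 + 0.1858 + 0.4954 + 0.4230 = 1.622 bits.

1.622 bits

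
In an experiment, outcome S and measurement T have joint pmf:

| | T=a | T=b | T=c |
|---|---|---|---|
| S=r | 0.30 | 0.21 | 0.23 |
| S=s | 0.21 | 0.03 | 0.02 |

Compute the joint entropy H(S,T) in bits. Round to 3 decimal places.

2.219 bits

H(S,T) = −Σ p(x,y)·log₂ p(x,y) over all 6 cells.
  cell (r,a): −0.30·log₂0.30 = 0.5211
  cell (r,b): −0.21·log₂0.21 = 0.4728
  cell (r,c): −0.23·log₂0.23 = 0.4877
  cell (s,a): −0.21·log₂0.21 = 0.4728
  cell (s,b): −0.03·log₂0.03 = 0.1518
  cell (s,c): −0.02·log₂0.02 = 0.1129
Sum = 2.219 bits.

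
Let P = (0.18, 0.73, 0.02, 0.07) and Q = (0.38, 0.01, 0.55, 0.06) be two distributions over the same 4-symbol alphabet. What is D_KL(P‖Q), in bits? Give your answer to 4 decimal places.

D(P‖Q) = Σ p·log₂(p/q).
  0.18·log₂(0.18/0.38) = -0.19404
  0.73·log₂(0.73/0.01) = 4.51857
  0.02·log₂(0.02/0.55) = -0.09563
  0.07·log₂(0.07/0.06) = 0.01557
D(P‖Q) = 4.2445 bits.

4.2445 bits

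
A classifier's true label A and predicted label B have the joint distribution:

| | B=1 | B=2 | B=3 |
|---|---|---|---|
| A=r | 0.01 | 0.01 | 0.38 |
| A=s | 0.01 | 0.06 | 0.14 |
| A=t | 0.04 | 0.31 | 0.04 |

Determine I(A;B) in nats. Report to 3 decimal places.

0.352 nats

Marginals: p(A) = (0.4000, 0.2100, 0.3900), p(B) = (0.0600, 0.3800, 0.5600).
I(A;B) = H(A) + H(B) − H(A,B).
H(A) = 1.0615, H(B) = 0.8612, H(A,B) = 1.5705.
I(A;B) = 1.0615 + 0.8612 − 1.5705 = 0.352 nats.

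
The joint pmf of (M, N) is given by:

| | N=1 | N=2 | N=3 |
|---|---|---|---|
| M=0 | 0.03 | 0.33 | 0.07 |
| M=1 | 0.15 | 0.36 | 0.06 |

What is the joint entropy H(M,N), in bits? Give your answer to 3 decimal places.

2.133 bits

H(M,N) = −Σ p(x,y)·log₂ p(x,y) over all 6 cells.
  cell (0,1): −0.03·log₂0.03 = 0.1518
  cell (0,2): −0.33·log₂0.33 = 0.5278
  cell (0,3): −0.07·log₂0.07 = 0.2686
  cell (1,1): −0.15·log₂0.15 = 0.4105
  cell (1,2): −0.36·log₂0.36 = 0.5306
  cell (1,3): −0.06·log₂0.06 = 0.2435
Sum = 2.133 bits.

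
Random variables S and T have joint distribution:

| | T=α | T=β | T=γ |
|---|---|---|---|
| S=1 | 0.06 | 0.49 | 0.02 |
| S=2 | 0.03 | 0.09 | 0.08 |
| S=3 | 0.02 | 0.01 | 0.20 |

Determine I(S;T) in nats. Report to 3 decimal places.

Marginals: p(S) = (0.5700, 0.2000, 0.2300), p(T) = (0.1100, 0.5900, 0.3000).
I(S;T) = Σ p(x,y)·ln[p(x,y)/(p(x)p(y))].
  (1,α): 0.06·ln(0.9569) = -0.0026
  (1,β): 0.49·ln(1.4570) = 0.1844
  (1,γ): 0.02·ln(0.1170) = -0.0429
  (2,α): 0.03·ln(1.3636) = 0.0093
  (2,β): 0.09·ln(0.7627) = -0.0244
  (2,γ): 0.08·ln(1.3333) = 0.0230
  (3,α): 0.02·ln(0.7905) = -0.0047
  (3,β): 0.01·ln(0.0737) = -0.0261
  (3,γ): 0.20·ln(2.8986) = 0.2128
Sum = 0.329 nats.

0.329 nats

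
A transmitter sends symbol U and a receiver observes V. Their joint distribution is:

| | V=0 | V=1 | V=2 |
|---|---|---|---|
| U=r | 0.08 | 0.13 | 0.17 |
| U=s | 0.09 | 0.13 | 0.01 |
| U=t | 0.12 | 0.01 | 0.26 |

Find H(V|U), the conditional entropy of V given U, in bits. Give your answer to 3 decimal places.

1.261 bits

Marginals: p(U) = (0.3800, 0.2300, 0.3900), p(V) = (0.2900, 0.2700, 0.4400).
H(V|U) = Σ p(U) · H(V|U=·).
  U=r: p=0.3800, H(V|U=r) = 1.5218
  U=s: p=0.2300, H(V|U=s) = 1.1916
  U=t: p=0.3900, H(V|U=t) = 1.0487
Weighted sum = 1.261 bits.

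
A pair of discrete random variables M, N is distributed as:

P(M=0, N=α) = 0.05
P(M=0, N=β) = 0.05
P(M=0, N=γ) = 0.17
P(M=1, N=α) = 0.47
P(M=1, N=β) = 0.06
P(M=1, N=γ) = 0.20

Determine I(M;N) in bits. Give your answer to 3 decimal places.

0.126 bits

Marginals: p(M) = (0.2700, 0.7300), p(N) = (0.5200, 0.1100, 0.3700).
I(M;N) = H(M) + H(N) − H(M,N).
H(M) = 0.8415, H(N) = 1.3716, H(M,N) = 2.0867.
I(M;N) = 0.8415 + 1.3716 − 2.0867 = 0.126 bits.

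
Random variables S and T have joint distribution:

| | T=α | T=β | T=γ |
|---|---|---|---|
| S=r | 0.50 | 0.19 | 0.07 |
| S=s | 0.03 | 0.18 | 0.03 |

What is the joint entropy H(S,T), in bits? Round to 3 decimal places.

H(S,T) = −Σ p(x,y)·log₂ p(x,y) over all 6 cells.
  cell (r,α): −0.50·log₂0.50 = 0.5000
  cell (r,β): −0.19·log₂0.19 = 0.4552
  cell (r,γ): −0.07·log₂0.07 = 0.2686
  cell (s,α): −0.03·log₂0.03 = 0.1518
  cell (s,β): −0.18·log₂0.18 = 0.4453
  cell (s,γ): −0.03·log₂0.03 = 0.1518
Sum = 1.973 bits.

1.973 bits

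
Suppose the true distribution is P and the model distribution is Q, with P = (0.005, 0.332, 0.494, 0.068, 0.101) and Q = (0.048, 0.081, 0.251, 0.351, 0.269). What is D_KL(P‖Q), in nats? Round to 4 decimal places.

D(P‖Q) = Σ p·ln(p/q).
  0.005·ln(0.005/0.048) = -0.01131
  0.332·ln(0.332/0.081) = 0.46835
  0.494·ln(0.494/0.251) = 0.33448
  0.068·ln(0.068/0.351) = -0.11161
  0.101·ln(0.101/0.269) = -0.09894
D(P‖Q) = 0.5810 nats.

0.5810 nats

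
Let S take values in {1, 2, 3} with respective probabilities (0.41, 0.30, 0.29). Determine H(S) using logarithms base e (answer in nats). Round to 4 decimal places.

1.0857 nats

H(S) = −Σ p·ln p.
  −(0.41)·ln(0.41) = 0.36556
  −(0.30)·ln(0.30) = 0.36119
  −(0.29)·ln(0.29) = 0.35898
Sum: 0.36556 + 0.36119 + 0.35898 = 1.0857 nats.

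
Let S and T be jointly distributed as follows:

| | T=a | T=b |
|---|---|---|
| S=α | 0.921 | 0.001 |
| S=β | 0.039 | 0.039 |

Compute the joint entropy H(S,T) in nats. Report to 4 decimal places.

0.3357 nats

H(S,T) = −Σ p(x,y)·ln p(x,y) over all 4 cells.
  cell (α,a): −0.921·ln0.921 = 0.07579
  cell (α,b): −0.001·ln0.001 = 0.00691
  cell (β,a): −0.039·ln0.039 = 0.12652
  cell (β,b): −0.039·ln0.039 = 0.12652
Sum = 0.3357 nats.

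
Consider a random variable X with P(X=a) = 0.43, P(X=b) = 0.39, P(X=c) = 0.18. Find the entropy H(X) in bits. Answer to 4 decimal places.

1.4987 bits

H(X) = −Σ p·log₂ p.
  −(0.43)·log₂(0.43) = 0.52356
  −(0.39)·log₂(0.39) = 0.52980
  −(0.18)·log₂(0.18) = 0.44531
Sum: 0.52356 + 0.52980 + 0.44531 = 1.4987 bits.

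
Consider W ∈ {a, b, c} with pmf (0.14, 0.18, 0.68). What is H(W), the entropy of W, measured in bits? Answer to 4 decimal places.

H(W) = −Σ p·log₂ p.
  −(0.14)·log₂(0.14) = 0.39711
  −(0.18)·log₂(0.18) = 0.44531
  −(0.68)·log₂(0.68) = 0.37835
Sum: 0.39711 + 0.44531 + 0.37835 = 1.2208 bits.

1.2208 bits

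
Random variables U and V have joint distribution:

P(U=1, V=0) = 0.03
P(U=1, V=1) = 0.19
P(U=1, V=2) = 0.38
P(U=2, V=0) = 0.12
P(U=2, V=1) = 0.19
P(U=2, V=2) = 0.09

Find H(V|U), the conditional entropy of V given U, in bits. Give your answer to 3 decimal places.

Marginals: p(U) = (0.6000, 0.4000), p(V) = (0.1500, 0.3800, 0.4700).
H(V|U) = Σ p(U) · H(V|U=·).
  U=1: p=0.6000, H(V|U=1) = 1.1588
  U=2: p=0.4000, H(V|U=2) = 1.5154
Weighted sum = 1.301 bits.

1.301 bits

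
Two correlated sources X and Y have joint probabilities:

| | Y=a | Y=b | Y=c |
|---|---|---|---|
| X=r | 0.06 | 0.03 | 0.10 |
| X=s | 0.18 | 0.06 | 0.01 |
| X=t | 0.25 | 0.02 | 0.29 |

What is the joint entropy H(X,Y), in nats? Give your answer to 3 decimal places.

1.812 nats

H(X,Y) = −Σ p(x,y)·ln p(x,y) over all 9 cells.
  cell (r,a): −0.06·ln0.06 = 0.1688
  cell (r,b): −0.03·ln0.03 = 0.1052
  cell (r,c): −0.10·ln0.10 = 0.2303
  cell (s,a): −0.18·ln0.18 = 0.3087
  cell (s,b): −0.06·ln0.06 = 0.1688
  cell (s,c): −0.01·ln0.01 = 0.0461
  cell (t,a): −0.25·ln0.25 = 0.3466
  cell (t,b): −0.02·ln0.02 = 0.0782
  cell (t,c): −0.29·ln0.29 = 0.3590
Sum = 1.812 nats.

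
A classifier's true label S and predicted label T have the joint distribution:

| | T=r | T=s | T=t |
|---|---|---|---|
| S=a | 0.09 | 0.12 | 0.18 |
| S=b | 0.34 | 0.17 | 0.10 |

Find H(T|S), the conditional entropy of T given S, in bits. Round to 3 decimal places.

1.456 bits

Marginals: p(S) = (0.3900, 0.6100), p(T) = (0.4300, 0.2900, 0.2800).
H(T|S) = Σ p(S) · H(T|S=·).
  S=a: p=0.3900, H(T|S=a) = 1.5262
  S=b: p=0.6100, H(T|S=b) = 1.4114
Weighted sum = 1.456 bits.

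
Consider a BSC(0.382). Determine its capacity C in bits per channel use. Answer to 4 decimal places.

0.0406 bits

Binary symmetric channel: C = 1 − h₂(ε) where h₂ is the binary entropy function.
h₂(0.382) = −0.382·log₂0.382 − 0.618·log₂0.618 = 0.9594.
C = 1 − 0.9594 = 0.0406 bits per channel use.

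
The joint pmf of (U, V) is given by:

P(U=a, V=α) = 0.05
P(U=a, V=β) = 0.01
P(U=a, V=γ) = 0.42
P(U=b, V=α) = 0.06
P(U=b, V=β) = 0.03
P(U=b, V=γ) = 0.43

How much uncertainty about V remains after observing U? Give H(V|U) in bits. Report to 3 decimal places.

Chain rule: H(V|U) = H(U,V) − H(U).
Marginals: p(U) = (0.4800, 0.5200), p(V) = (0.1100, 0.0400, 0.8500).
H(U,V) = 1.7270 bits; H(U) = 0.9988 bits.
H(V|U) = 1.7270 − 0.9988 = 0.728 bits.

0.728 bits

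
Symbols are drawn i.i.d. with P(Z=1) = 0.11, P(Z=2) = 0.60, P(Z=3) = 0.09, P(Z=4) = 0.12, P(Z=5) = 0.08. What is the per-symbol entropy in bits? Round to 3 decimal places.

H(Z) = −Σ p·log₂ p.
  −(0.11)·log₂(0.11) = 0.3503
  −(0.60)·log₂(0.60) = 0.4422
  −(0.09)·log₂(0.09) = 0.3127
  −(0.12)·log₂(0.12) = 0.3671
  −(0.08)·log₂(0.08) = 0.2915
Sum: 0.3503 + 0.4422 + 0.3127 + 0.3671 + 0.2915 = 1.764 bits.

1.764 bits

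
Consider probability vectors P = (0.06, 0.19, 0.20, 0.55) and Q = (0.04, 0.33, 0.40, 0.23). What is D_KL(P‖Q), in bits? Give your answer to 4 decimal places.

D(P‖Q) = Σ p·log₂(p/q).
  0.06·log₂(0.06/0.04) = 0.03510
  0.19·log₂(0.19/0.33) = -0.15133
  0.20·log₂(0.20/0.40) = -0.20000
  0.55·log₂(0.55/0.23) = 0.69179
D(P‖Q) = 0.3756 bits.

0.3756 bits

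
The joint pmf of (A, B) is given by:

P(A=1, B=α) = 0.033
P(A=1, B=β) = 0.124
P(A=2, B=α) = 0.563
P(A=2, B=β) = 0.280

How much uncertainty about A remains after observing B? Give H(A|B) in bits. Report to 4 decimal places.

0.5434 bits

Marginals: p(A) = (0.1570, 0.8430), p(B) = (0.5960, 0.4040).
H(A|B) = Σ p(B) · H(A|B=·).
  B=α: p=0.5960, H(A|B=α) = 0.3088
  B=β: p=0.4040, H(A|B=β) = 0.8896
Weighted sum = 0.5434 bits.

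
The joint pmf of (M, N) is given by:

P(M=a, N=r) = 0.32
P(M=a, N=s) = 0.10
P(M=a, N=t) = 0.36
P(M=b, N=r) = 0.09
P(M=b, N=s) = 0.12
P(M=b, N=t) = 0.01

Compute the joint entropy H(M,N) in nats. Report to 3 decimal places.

1.480 nats

H(M,N) = −Σ p(x,y)·ln p(x,y) over all 6 cells.
  cell (a,r): −0.32·ln0.32 = 0.3646
  cell (a,s): −0.10·ln0.10 = 0.2303
  cell (a,t): −0.36·ln0.36 = 0.3678
  cell (b,r): −0.09·ln0.09 = 0.2167
  cell (b,s): −0.12·ln0.12 = 0.2544
  cell (b,t): −0.01·ln0.01 = 0.0461
Sum = 1.480 nats.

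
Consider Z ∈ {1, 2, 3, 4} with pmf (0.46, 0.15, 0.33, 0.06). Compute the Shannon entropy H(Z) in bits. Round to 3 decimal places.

H(Z) = −Σ p·log₂ p.
  −(0.46)·log₂(0.46) = 0.5153
  −(0.15)·log₂(0.15) = 0.4105
  −(0.33)·log₂(0.33) = 0.5278
  −(0.06)·log₂(0.06) = 0.2435
Sum: 0.5153 + 0.4105 + 0.5278 + 0.2435 = 1.697 bits.

1.697 bits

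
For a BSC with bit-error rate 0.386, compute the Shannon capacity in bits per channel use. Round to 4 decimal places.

0.0378 bits

Binary symmetric channel: C = 1 − h₂(ε) where h₂ is the binary entropy function.
h₂(0.386) = −0.386·log₂0.386 − 0.614·log₂0.614 = 0.9622.
C = 1 − 0.9622 = 0.0378 bits per channel use.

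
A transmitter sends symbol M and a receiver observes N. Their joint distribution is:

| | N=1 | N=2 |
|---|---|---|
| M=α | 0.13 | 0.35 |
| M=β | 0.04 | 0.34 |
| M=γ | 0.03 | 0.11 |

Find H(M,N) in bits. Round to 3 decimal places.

2.130 bits

H(M,N) = −Σ p(x,y)·log₂ p(x,y) over all 6 cells.
  cell (α,1): −0.13·log₂0.13 = 0.3826
  cell (α,2): −0.35·log₂0.35 = 0.5301
  cell (β,1): −0.04·log₂0.04 = 0.1858
  cell (β,2): −0.34·log₂0.34 = 0.5292
  cell (γ,1): −0.03·log₂0.03 = 0.1518
  cell (γ,2): −0.11·log₂0.11 = 0.3503
Sum = 2.130 bits.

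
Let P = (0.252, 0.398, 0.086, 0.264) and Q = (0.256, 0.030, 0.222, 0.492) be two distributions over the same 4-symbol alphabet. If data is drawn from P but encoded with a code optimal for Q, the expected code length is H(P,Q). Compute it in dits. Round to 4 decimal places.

H(P,Q) = −Σ p·log₁₀ q.
  −0.252·log₁₀(0.256) = 0.14912
  −0.398·log₁₀(0.030) = 0.60611
  −0.086·log₁₀(0.222) = 0.05621
  −0.264·log₁₀(0.492) = 0.08132
H(P,Q) = 0.8928 dits.

0.8928 dits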